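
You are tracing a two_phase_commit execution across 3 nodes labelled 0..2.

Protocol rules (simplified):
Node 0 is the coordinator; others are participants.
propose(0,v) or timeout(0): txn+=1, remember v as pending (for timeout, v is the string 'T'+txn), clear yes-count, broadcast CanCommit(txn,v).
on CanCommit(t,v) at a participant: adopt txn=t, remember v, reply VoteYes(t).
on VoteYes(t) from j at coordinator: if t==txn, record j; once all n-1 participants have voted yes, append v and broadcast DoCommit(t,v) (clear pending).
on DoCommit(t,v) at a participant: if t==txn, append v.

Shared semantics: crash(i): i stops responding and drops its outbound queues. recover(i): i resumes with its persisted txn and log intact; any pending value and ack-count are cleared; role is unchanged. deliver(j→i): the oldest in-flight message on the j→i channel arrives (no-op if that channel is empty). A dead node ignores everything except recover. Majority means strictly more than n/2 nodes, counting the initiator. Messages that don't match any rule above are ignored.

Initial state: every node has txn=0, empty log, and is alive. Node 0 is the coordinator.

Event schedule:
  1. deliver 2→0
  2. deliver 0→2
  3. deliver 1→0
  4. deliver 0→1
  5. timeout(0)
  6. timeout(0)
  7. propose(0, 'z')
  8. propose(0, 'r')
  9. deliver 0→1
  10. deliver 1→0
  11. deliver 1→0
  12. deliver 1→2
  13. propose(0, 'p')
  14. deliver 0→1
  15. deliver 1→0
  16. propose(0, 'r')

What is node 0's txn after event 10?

step 1 deliver 2→0: —
step 2 deliver 0→2: —
step 3 deliver 1→0: —
step 4 deliver 0→1: —
step 5 timeout(0): 0={coor,t=1,log=-}
step 6 timeout(0): 0={coor,t=2,log=-}
step 7 propose(0,'z'): 0={coor,t=3,log=-}
step 8 propose(0,'r'): 0={coor,t=4,log=-}
step 9 deliver 0→1: 1={part,t=1,log=-}
step 10 deliver 1→0: —

4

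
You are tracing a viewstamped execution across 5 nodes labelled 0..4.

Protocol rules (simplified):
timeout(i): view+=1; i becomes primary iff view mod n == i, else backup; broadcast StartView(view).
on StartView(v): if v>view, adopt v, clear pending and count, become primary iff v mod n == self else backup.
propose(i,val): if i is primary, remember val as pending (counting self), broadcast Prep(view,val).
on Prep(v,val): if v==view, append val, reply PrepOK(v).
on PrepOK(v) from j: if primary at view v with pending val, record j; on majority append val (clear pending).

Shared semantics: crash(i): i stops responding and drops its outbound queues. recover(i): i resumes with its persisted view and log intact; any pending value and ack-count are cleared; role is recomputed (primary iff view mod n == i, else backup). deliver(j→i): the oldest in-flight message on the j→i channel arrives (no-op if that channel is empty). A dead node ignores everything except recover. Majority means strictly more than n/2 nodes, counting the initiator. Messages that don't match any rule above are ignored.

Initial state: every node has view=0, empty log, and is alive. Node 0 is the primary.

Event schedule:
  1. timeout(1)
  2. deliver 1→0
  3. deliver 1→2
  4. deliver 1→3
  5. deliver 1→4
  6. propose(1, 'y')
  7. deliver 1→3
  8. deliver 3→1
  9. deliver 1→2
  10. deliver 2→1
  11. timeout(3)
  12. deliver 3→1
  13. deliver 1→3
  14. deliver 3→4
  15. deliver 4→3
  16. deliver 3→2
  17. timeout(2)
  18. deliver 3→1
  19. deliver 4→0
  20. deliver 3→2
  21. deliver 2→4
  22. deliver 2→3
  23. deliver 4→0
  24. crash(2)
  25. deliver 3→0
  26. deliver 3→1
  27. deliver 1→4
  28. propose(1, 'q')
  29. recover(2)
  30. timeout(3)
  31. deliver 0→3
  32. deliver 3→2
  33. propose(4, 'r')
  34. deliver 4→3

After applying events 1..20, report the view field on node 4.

step 1 timeout(1): 1={prim,v=1,log=-}
step 2 deliver 1→0: 0={back,v=1,log=-}
step 3 deliver 1→2: 2={back,v=1,log=-}
step 4 deliver 1→3: 3={back,v=1,log=-}
step 5 deliver 1→4: 4={back,v=1,log=-}
step 6 propose(1,'y'): —
step 7 deliver 1→3: 3={back,v=1,log=y}
step 8 deliver 3→1: —
step 9 deliver 1→2: 2={back,v=1,log=y}
step 10 deliver 2→1: 1={prim,v=1,log=y}
step 11 timeout(3): 3={back,v=2,log=y}
step 12 deliver 3→1: 1={back,v=2,log=y}
step 13 deliver 1→3: —
step 14 deliver 3→4: 4={back,v=2,log=-}
step 15 deliver 4→3: —
step 16 deliver 3→2: 2={prim,v=2,log=y}
step 17 timeout(2): 2={back,v=3,log=y}
step 18 deliver 3→1: —
step 19 deliver 4→0: —
step 20 deliver 3→2: —

2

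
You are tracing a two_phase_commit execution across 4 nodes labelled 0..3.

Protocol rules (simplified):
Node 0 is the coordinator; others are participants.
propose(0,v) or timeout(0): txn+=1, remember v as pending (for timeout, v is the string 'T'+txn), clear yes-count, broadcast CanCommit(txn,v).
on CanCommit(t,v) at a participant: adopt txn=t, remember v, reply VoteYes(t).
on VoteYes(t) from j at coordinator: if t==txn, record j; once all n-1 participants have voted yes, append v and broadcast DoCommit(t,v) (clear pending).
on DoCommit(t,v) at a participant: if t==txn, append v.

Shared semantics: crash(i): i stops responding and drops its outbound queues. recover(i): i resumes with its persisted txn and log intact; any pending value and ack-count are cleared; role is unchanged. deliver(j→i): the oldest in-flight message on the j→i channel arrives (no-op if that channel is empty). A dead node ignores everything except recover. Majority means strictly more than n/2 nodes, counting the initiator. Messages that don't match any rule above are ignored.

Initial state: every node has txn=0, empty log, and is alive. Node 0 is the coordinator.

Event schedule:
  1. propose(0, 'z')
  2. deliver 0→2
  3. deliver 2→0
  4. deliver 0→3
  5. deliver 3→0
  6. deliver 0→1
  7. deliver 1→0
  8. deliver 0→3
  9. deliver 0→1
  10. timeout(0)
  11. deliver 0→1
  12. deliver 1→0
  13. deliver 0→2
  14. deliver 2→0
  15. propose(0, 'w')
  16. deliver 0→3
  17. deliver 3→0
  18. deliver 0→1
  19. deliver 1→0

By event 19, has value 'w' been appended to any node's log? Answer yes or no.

no

[1] propose(0,'z') → N0(coor t1 [-])
[2] deliver 0→2 → N2(part t1 [-])
[3] deliver 2→0 → ∅
[4] deliver 0→3 → N3(part t1 [-])
[5] deliver 3→0 → ∅
[6] deliver 0→1 → N1(part t1 [-])
[7] deliver 1→0 → N0(coor t1 [z])
[8] deliver 0→3 → N3(part t1 [z])
[9] deliver 0→1 → N1(part t1 [z])
[10] timeout(0) → N0(coor t2 [z])
[11] deliver 0→1 → N1(part t2 [z])
[12] deliver 1→0 → ∅
[13] deliver 0→2 → N2(part t1 [z])
[14] deliver 2→0 → ∅
[15] propose(0,'w') → N0(coor t3 [z])
[16] deliver 0→3 → N3(part t2 [z])
[17] deliver 3→0 → ∅
[18] deliver 0→1 → N1(part t3 [z])
[19] deliver 1→0 → ∅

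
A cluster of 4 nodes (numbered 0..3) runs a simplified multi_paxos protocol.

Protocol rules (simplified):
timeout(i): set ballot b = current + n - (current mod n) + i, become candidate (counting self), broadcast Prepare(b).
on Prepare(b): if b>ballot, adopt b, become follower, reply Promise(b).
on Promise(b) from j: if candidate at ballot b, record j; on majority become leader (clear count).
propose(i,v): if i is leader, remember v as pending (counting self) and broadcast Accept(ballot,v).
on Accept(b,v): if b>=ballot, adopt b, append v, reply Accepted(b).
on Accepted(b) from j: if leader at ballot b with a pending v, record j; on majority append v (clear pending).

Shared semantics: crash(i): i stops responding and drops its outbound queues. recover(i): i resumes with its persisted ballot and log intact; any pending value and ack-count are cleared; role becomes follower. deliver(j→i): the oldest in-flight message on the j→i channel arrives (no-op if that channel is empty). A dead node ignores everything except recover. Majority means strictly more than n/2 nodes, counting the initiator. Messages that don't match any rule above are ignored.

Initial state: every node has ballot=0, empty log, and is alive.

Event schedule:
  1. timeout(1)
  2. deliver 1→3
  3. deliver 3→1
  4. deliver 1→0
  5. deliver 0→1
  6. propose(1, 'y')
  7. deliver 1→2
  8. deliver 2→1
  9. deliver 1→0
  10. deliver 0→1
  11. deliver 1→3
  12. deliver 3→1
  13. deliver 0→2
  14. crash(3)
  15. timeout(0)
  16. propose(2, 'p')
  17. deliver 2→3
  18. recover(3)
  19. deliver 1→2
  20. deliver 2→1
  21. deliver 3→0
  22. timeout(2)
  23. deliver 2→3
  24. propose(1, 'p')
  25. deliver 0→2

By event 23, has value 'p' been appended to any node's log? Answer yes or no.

no

1. timeout(1):  <1:cand b5 ->
2. deliver 1→3:  <3:foll b5 ->
3. deliver 3→1:  nop
4. deliver 1→0:  <0:foll b5 ->
5. deliver 0→1:  <1:lead b5 ->
6. propose(1,'y'):  nop
7. deliver 1→2:  <2:foll b5 ->
8. deliver 2→1:  nop
9. deliver 1→0:  <0:foll b5 y>
10. deliver 0→1:  nop
11. deliver 1→3:  <3:foll b5 y>
12. deliver 3→1:  <1:lead b5 y>
13. deliver 0→2:  nop
14. crash(3):  <3:✗foll b5 y>
15. timeout(0):  <0:cand b8 y>
16. propose(2,'p'):  nop
17. deliver 2→3:  nop
18. recover(3):  <3:foll b5 y>
19. deliver 1→2:  <2:foll b5 y>
20. deliver 2→1:  nop
21. deliver 3→0:  nop
22. timeout(2):  <2:cand b10 y>
23. deliver 2→3:  <3:foll b10 y>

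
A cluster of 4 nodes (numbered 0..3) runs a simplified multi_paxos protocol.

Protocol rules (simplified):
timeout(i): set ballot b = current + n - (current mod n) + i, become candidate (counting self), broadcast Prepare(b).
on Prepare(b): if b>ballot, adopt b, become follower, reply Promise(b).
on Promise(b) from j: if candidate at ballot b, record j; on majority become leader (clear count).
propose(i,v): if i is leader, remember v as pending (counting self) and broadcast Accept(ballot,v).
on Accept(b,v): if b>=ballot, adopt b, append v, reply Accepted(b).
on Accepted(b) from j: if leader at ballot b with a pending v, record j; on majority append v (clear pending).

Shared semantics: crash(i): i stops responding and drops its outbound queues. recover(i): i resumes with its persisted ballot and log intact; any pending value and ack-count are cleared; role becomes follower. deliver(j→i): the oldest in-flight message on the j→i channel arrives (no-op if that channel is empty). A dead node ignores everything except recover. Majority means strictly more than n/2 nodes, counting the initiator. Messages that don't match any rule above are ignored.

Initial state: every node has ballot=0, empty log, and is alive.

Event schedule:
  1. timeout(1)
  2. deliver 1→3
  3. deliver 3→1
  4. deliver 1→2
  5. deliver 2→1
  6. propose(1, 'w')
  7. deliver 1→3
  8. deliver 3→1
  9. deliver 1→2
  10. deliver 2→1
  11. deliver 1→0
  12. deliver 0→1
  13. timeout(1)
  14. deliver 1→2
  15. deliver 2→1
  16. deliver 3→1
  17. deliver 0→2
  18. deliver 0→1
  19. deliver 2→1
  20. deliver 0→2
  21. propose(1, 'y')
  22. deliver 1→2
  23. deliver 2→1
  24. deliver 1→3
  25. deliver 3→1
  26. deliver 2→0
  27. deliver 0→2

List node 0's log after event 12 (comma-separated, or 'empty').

after 1 — timeout(1): n1:cand/b5/[-]
after 2 — deliver 1→3: n3:foll/b5/[-]
after 3 — deliver 3→1: ·
after 4 — deliver 1→2: n2:foll/b5/[-]
after 5 — deliver 2→1: n1:lead/b5/[-]
after 6 — propose(1,'w'): ·
after 7 — deliver 1→3: n3:foll/b5/[w]
after 8 — deliver 3→1: ·
after 9 — deliver 1→2: n2:foll/b5/[w]
after 10 — deliver 2→1: n1:lead/b5/[w]
after 11 — deliver 1→0: n0:foll/b5/[-]
after 12 — deliver 0→1: ·

empty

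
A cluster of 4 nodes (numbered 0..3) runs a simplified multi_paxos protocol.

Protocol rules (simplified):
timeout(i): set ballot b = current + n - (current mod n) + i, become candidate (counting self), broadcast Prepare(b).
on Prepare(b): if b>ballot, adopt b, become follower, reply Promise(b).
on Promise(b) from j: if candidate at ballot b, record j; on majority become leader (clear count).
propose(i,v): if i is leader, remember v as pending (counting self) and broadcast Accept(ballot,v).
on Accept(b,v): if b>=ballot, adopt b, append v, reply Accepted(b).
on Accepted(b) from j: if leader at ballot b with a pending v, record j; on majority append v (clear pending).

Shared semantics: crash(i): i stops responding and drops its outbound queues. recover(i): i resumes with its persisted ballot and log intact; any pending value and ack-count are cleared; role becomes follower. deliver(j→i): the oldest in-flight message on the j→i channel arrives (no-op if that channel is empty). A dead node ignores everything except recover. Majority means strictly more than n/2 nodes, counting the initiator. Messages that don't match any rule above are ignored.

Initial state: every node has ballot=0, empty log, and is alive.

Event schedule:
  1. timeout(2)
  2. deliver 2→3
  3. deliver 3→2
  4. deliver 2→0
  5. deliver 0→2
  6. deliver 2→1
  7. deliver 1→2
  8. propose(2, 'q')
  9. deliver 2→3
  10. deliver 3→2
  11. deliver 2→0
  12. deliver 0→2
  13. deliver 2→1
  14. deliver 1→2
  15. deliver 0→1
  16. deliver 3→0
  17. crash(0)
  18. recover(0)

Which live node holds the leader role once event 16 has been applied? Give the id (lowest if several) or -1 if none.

1. timeout(2):  <2:cand b6 ->
2. deliver 2→3:  <3:foll b6 ->
3. deliver 3→2:  nop
4. deliver 2→0:  <0:foll b6 ->
5. deliver 0→2:  <2:lead b6 ->
6. deliver 2→1:  <1:foll b6 ->
7. deliver 1→2:  nop
8. propose(2,'q'):  nop
9. deliver 2→3:  <3:foll b6 q>
10. deliver 3→2:  nop
11. deliver 2→0:  <0:foll b6 q>
12. deliver 0→2:  <2:lead b6 q>
13. deliver 2→1:  <1:foll b6 q>
14. deliver 1→2:  nop
15. deliver 0→1:  nop
16. deliver 3→0:  nop

2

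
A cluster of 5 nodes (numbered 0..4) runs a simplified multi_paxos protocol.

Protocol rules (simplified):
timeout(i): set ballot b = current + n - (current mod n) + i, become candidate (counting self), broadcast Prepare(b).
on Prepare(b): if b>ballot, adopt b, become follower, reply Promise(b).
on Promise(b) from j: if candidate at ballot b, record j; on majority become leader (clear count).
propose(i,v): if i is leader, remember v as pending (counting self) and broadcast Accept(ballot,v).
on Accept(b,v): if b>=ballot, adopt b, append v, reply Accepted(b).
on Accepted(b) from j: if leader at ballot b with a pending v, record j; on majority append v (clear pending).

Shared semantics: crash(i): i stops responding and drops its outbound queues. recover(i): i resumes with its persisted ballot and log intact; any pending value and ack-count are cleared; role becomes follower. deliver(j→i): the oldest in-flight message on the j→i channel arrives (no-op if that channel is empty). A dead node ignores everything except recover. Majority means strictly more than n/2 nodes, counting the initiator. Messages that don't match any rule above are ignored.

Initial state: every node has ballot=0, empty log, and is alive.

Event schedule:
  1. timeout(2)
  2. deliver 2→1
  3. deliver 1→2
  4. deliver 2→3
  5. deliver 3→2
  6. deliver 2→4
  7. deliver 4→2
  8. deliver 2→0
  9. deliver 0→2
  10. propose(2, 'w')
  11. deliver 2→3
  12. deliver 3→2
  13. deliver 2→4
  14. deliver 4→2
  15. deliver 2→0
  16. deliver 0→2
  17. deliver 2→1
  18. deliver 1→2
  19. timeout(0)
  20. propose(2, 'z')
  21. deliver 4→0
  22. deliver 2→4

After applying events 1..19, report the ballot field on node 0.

[1] timeout(2) → N2(cand b7 [-])
[2] deliver 2→1 → N1(foll b7 [-])
[3] deliver 1→2 → ∅
[4] deliver 2→3 → N3(foll b7 [-])
[5] deliver 3→2 → N2(lead b7 [-])
[6] deliver 2→4 → N4(foll b7 [-])
[7] deliver 4→2 → ∅
[8] deliver 2→0 → N0(foll b7 [-])
[9] deliver 0→2 → ∅
[10] propose(2,'w') → ∅
[11] deliver 2→3 → N3(foll b7 [w])
[12] deliver 3→2 → ∅
[13] deliver 2→4 → N4(foll b7 [w])
[14] deliver 4→2 → N2(lead b7 [w])
[15] deliver 2→0 → N0(foll b7 [w])
[16] deliver 0→2 → ∅
[17] deliver 2→1 → N1(foll b7 [w])
[18] deliver 1→2 → ∅
[19] timeout(0) → N0(cand b10 [w])

10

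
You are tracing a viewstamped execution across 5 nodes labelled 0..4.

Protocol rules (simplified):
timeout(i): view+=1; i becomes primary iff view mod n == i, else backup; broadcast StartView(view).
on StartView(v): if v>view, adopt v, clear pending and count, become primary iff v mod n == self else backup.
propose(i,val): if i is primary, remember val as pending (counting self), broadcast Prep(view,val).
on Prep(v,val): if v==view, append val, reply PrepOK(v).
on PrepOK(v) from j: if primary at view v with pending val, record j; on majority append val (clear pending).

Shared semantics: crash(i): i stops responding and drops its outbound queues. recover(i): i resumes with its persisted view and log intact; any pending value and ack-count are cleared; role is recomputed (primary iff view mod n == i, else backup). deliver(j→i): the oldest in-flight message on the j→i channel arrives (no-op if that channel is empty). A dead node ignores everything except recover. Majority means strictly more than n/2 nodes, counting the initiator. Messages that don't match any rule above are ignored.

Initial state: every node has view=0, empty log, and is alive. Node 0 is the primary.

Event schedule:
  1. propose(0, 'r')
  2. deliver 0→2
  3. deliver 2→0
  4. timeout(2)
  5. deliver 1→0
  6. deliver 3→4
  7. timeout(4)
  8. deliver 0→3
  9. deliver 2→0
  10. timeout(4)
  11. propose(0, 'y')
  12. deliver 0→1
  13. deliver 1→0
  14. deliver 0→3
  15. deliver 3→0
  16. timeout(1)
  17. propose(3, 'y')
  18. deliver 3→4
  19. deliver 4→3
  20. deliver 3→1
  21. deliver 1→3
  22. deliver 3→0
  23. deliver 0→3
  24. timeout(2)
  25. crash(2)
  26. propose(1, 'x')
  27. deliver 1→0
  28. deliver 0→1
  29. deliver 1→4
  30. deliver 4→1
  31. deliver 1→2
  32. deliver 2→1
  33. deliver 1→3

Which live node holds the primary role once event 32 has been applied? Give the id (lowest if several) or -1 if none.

after 1 — propose(0,'r'): ·
after 2 — deliver 0→2: n2:back/v0/[r]
after 3 — deliver 2→0: ·
after 4 — timeout(2): n2:back/v1/[r]
after 5 — deliver 1→0: ·
after 6 — deliver 3→4: ·
after 7 — timeout(4): n4:back/v1/[-]
after 8 — deliver 0→3: n3:back/v0/[r]
after 9 — deliver 2→0: n0:back/v1/[-]
after 10 — timeout(4): n4:back/v2/[-]
after 11 — propose(0,'y'): ·
after 12 — deliver 0→1: n1:back/v0/[r]
after 13 — deliver 1→0: ·
after 14 — deliver 0→3: ·
after 15 — deliver 3→0: ·
after 16 — timeout(1): n1:prim/v1/[r]
after 17 — propose(3,'y'): ·
after 18 — deliver 3→4: ·
after 19 — deliver 4→3: n3:back/v1/[r]
after 20 — deliver 3→1: ·
after 21 — deliver 1→3: ·
after 22 — deliver 3→0: ·
after 23 — deliver 0→3: ·
after 24 — timeout(2): n2:prim/v2/[r]
after 25 — crash(2): n2:✗prim/v2/[r]
after 26 — propose(1,'x'): ·
after 27 — deliver 1→0: ·
after 28 — deliver 0→1: ·
after 29 — deliver 1→4: ·
after 30 — deliver 4→1: ·
after 31 — deliver 1→2: ·
after 32 — deliver 2→1: ·

1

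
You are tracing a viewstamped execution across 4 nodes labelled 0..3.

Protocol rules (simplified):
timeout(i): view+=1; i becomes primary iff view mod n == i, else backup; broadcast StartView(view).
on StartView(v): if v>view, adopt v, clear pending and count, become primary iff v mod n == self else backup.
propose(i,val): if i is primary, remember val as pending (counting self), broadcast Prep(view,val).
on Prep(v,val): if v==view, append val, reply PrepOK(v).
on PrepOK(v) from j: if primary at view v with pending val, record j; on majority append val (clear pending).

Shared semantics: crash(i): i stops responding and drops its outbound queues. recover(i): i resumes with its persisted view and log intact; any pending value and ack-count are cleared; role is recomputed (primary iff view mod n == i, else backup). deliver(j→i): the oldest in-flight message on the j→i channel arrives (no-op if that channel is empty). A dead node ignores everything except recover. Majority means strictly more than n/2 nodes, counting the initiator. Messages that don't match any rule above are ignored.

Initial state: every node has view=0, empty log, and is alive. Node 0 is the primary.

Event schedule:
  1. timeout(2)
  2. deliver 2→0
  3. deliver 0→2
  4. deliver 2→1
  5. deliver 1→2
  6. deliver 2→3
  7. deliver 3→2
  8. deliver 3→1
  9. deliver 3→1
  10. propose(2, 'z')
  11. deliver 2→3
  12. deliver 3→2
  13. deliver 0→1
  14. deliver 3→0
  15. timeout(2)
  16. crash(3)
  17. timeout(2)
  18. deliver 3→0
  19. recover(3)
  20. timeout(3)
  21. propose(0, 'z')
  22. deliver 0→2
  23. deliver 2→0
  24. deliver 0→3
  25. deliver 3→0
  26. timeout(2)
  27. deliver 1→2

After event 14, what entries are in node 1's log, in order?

after 1 — timeout(2): n2:back/v1/[-]
after 2 — deliver 2→0: n0:back/v1/[-]
after 3 — deliver 0→2: ·
after 4 — deliver 2→1: n1:prim/v1/[-]
after 5 — deliver 1→2: ·
after 6 — deliver 2→3: n3:back/v1/[-]
after 7 — deliver 3→2: ·
after 8 — deliver 3→1: ·
after 9 — deliver 3→1: ·
after 10 — propose(2,'z'): ·
after 11 — deliver 2→3: ·
after 12 — deliver 3→2: ·
after 13 — deliver 0→1: ·
after 14 — deliver 3→0: ·

empty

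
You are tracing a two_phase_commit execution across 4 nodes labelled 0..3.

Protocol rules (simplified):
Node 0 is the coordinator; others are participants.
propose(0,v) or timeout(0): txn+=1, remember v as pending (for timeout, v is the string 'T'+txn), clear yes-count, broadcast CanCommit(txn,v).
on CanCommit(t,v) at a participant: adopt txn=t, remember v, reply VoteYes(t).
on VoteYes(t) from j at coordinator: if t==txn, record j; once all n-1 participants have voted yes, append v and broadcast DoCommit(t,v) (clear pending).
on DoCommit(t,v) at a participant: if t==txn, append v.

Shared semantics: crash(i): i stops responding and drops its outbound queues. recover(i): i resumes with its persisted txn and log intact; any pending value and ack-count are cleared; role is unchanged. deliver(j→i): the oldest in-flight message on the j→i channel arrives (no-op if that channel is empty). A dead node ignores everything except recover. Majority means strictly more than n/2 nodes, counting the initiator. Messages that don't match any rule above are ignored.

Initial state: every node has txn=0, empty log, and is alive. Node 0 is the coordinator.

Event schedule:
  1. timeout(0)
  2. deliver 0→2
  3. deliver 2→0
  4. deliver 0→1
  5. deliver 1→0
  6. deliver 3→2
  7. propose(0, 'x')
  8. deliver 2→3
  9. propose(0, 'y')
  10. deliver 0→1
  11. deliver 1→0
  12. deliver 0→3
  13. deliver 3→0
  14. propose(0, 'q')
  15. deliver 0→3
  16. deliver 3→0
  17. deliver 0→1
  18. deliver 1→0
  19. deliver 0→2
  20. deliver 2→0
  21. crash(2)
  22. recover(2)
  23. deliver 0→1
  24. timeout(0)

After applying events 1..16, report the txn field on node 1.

2

e1 timeout(0): 0[coor,t=1,-]
e2 deliver 0→2: 2[part,t=1,-]
e3 deliver 2→0: ·
e4 deliver 0→1: 1[part,t=1,-]
e5 deliver 1→0: ·
e6 deliver 3→2: ·
e7 propose(0,'x'): 0[coor,t=2,-]
e8 deliver 2→3: ·
e9 propose(0,'y'): 0[coor,t=3,-]
e10 deliver 0→1: 1[part,t=2,-]
e11 deliver 1→0: ·
e12 deliver 0→3: 3[part,t=1,-]
e13 deliver 3→0: ·
e14 propose(0,'q'): 0[coor,t=4,-]
e15 deliver 0→3: 3[part,t=2,-]
e16 deliver 3→0: ·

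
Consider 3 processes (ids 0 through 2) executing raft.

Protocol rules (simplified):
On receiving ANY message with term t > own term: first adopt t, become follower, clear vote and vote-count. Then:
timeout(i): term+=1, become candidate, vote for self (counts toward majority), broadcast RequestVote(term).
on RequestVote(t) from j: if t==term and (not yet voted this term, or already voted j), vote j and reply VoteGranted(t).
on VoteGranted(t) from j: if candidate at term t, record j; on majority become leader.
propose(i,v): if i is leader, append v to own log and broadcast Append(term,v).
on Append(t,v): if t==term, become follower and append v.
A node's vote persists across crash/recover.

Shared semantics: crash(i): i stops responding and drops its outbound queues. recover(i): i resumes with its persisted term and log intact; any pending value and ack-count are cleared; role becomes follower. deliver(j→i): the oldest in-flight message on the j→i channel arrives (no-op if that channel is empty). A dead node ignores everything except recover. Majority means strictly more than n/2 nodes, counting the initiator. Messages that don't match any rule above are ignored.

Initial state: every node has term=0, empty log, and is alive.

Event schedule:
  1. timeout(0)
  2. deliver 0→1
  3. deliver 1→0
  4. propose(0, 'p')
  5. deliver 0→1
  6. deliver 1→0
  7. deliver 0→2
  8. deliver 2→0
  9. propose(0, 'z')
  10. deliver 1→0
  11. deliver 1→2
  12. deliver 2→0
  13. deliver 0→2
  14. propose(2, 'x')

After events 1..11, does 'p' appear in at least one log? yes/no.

yes

step 1 timeout(0): 0={cand,t=1,log=-}
step 2 deliver 0→1: 1={foll,t=1,log=-}
step 3 deliver 1→0: 0={lead,t=1,log=-}
step 4 propose(0,'p'): 0={lead,t=1,log=p}
step 5 deliver 0→1: 1={foll,t=1,log=p}
step 6 deliver 1→0: —
step 7 deliver 0→2: 2={foll,t=1,log=-}
step 8 deliver 2→0: —
step 9 propose(0,'z'): 0={lead,t=1,log=p,z}
step 10 deliver 1→0: —
step 11 deliver 1→2: —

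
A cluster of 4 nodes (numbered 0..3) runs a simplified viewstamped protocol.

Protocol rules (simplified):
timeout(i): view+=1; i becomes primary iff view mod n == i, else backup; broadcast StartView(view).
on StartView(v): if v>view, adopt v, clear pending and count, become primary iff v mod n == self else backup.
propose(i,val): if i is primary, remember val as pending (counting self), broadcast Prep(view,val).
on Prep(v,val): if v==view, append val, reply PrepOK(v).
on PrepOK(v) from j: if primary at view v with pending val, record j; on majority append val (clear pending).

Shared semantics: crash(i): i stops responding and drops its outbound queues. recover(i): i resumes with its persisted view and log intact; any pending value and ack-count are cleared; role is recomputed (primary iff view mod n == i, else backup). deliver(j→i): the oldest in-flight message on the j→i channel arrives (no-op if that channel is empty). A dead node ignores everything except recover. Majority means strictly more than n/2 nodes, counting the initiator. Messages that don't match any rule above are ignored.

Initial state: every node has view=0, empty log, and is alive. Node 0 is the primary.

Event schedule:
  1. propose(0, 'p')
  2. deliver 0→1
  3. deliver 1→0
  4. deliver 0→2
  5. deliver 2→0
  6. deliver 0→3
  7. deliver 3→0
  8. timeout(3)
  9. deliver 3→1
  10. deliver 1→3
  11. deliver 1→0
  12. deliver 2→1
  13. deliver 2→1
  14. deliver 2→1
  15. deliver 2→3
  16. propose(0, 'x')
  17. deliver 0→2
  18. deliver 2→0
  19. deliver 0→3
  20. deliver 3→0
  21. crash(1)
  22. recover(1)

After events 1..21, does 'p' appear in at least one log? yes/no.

1. propose(0,'p'):  nop
2. deliver 0→1:  <1:back v0 p>
3. deliver 1→0:  nop
4. deliver 0→2:  <2:back v0 p>
5. deliver 2→0:  <0:prim v0 p>
6. deliver 0→3:  <3:back v0 p>
7. deliver 3→0:  nop
8. timeout(3):  <3:back v1 p>
9. deliver 3→1:  <1:prim v1 p>
10. deliver 1→3:  nop
11. deliver 1→0:  nop
12. deliver 2→1:  nop
13. deliver 2→1:  nop
14. deliver 2→1:  nop
15. deliver 2→3:  nop
16. propose(0,'x'):  nop
17. deliver 0→2:  <2:back v0 p,x>
18. deliver 2→0:  nop
19. deliver 0→3:  nop
20. deliver 3→0:  <0:back v1 p>
21. crash(1):  <1:✗prim v1 p>

yes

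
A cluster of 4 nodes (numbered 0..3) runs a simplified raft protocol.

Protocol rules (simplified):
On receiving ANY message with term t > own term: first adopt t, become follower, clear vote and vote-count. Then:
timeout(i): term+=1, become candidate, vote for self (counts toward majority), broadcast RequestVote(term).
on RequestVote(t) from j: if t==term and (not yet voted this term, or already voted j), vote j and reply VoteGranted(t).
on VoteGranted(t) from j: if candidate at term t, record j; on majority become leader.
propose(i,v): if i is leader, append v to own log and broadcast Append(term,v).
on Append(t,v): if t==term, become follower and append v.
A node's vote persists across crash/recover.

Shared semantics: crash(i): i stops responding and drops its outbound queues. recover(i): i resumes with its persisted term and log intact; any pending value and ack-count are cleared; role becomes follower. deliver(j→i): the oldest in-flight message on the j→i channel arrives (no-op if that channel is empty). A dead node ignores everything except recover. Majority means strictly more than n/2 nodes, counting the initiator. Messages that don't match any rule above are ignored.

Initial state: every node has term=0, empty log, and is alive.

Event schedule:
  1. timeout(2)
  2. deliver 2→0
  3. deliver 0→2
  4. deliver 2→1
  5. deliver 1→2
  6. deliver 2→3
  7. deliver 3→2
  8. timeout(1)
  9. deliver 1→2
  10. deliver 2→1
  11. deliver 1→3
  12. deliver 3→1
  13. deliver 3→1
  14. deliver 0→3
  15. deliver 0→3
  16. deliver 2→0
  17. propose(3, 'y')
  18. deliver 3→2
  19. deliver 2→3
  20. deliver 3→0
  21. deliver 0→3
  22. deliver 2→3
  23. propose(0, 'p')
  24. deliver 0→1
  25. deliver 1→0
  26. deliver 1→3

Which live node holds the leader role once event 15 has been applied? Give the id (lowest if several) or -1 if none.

after 1 — timeout(2): n2:cand/t1/[-]
after 2 — deliver 2→0: n0:foll/t1/[-]
after 3 — deliver 0→2: ·
after 4 — deliver 2→1: n1:foll/t1/[-]
after 5 — deliver 1→2: n2:lead/t1/[-]
after 6 — deliver 2→3: n3:foll/t1/[-]
after 7 — deliver 3→2: ·
after 8 — timeout(1): n1:cand/t2/[-]
after 9 — deliver 1→2: n2:foll/t2/[-]
after 10 — deliver 2→1: ·
after 11 — deliver 1→3: n3:foll/t2/[-]
after 12 — deliver 3→1: n1:lead/t2/[-]
after 13 — deliver 3→1: ·
after 14 — deliver 0→3: ·
after 15 — deliver 0→3: ·

1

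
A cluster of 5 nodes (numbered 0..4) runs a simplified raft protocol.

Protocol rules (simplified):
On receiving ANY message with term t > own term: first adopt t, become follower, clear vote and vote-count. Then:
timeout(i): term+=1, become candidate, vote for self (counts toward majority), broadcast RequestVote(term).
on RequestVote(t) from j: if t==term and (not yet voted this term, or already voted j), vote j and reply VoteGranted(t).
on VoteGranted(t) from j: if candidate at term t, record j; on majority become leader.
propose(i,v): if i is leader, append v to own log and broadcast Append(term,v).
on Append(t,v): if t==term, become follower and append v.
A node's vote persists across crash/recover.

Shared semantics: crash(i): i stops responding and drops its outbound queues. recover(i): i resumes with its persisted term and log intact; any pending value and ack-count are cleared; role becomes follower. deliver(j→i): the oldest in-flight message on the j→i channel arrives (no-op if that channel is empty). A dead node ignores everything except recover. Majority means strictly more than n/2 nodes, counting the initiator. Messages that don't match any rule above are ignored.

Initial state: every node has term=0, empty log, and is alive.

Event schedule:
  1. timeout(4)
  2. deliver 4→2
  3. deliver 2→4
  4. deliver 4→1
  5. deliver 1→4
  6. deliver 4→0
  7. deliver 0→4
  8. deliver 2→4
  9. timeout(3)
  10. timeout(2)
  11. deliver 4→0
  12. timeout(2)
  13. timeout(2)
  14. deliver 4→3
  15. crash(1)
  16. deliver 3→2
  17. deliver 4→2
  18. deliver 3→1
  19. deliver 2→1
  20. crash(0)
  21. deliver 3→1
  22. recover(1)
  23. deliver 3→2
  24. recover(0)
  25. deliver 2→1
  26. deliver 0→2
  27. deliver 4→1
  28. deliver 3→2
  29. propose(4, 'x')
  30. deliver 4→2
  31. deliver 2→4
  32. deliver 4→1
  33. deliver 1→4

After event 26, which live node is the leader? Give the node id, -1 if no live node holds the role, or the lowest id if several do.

4

after 1 — timeout(4): n4:cand/t1/[-]
after 2 — deliver 4→2: n2:foll/t1/[-]
after 3 — deliver 2→4: ·
after 4 — deliver 4→1: n1:foll/t1/[-]
after 5 — deliver 1→4: n4:lead/t1/[-]
after 6 — deliver 4→0: n0:foll/t1/[-]
after 7 — deliver 0→4: ·
after 8 — deliver 2→4: ·
after 9 — timeout(3): n3:cand/t1/[-]
after 10 — timeout(2): n2:cand/t2/[-]
after 11 — deliver 4→0: ·
after 12 — timeout(2): n2:cand/t3/[-]
after 13 — timeout(2): n2:cand/t4/[-]
after 14 — deliver 4→3: ·
after 15 — crash(1): n1:✗foll/t1/[-]
after 16 — deliver 3→2: ·
after 17 — deliver 4→2: ·
after 18 — deliver 3→1: ·
after 19 — deliver 2→1: ·
after 20 — crash(0): n0:✗foll/t1/[-]
after 21 — deliver 3→1: ·
after 22 — recover(1): n1:foll/t1/[-]
after 23 — deliver 3→2: ·
after 24 — recover(0): n0:foll/t1/[-]
after 25 — deliver 2→1: n1:foll/t2/[-]
after 26 — deliver 0→2: ·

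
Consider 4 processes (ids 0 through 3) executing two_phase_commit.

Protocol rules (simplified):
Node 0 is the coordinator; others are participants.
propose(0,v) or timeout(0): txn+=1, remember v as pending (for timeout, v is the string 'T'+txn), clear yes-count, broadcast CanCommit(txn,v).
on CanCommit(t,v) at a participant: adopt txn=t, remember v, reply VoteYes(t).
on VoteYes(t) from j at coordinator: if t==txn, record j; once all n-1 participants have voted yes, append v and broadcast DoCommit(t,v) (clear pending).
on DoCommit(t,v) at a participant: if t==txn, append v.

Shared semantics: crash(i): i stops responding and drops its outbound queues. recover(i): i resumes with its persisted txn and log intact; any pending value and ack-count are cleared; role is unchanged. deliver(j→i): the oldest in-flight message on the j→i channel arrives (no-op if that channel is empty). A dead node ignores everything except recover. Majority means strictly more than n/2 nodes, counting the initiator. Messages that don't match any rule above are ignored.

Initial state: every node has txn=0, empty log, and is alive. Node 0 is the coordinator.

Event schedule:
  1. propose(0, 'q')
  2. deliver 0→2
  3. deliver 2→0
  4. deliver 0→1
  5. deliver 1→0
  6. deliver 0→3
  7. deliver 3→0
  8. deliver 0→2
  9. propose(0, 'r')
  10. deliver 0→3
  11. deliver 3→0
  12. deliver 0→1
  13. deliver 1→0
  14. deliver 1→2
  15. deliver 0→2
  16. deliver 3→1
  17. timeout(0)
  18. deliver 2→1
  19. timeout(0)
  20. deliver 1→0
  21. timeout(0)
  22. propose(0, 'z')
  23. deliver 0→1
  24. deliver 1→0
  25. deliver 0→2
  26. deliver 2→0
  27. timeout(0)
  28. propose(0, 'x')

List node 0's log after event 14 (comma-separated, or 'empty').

q

1. propose(0,'q'):  <0:coor t1 ->
2. deliver 0→2:  <2:part t1 ->
3. deliver 2→0:  nop
4. deliver 0→1:  <1:part t1 ->
5. deliver 1→0:  nop
6. deliver 0→3:  <3:part t1 ->
7. deliver 3→0:  <0:coor t1 q>
8. deliver 0→2:  <2:part t1 q>
9. propose(0,'r'):  <0:coor t2 q>
10. deliver 0→3:  <3:part t1 q>
11. deliver 3→0:  nop
12. deliver 0→1:  <1:part t1 q>
13. deliver 1→0:  nop
14. deliver 1→2:  nop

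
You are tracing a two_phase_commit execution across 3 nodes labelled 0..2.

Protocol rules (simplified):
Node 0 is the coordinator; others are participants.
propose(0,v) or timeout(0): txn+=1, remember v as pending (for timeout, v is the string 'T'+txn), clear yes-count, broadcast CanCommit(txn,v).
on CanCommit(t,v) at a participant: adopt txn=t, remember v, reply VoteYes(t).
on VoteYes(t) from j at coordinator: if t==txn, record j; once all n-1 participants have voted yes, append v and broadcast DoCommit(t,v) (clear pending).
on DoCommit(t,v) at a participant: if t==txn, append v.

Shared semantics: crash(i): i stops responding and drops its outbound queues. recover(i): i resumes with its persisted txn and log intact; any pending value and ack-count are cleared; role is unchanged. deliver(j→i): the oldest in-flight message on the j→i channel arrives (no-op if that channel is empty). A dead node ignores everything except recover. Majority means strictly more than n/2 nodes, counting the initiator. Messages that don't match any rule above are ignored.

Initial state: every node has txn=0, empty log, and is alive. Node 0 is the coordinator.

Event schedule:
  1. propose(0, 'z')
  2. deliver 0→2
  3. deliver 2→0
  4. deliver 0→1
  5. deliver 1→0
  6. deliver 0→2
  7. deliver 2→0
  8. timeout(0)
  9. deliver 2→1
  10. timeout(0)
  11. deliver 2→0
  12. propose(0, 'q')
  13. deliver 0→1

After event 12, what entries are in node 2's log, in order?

z

1. propose(0,'z'):  <0:coor t1 ->
2. deliver 0→2:  <2:part t1 ->
3. deliver 2→0:  nop
4. deliver 0→1:  <1:part t1 ->
5. deliver 1→0:  <0:coor t1 z>
6. deliver 0→2:  <2:part t1 z>
7. deliver 2→0:  nop
8. timeout(0):  <0:coor t2 z>
9. deliver 2→1:  nop
10. timeout(0):  <0:coor t3 z>
11. deliver 2→0:  nop
12. propose(0,'q'):  <0:coor t4 z>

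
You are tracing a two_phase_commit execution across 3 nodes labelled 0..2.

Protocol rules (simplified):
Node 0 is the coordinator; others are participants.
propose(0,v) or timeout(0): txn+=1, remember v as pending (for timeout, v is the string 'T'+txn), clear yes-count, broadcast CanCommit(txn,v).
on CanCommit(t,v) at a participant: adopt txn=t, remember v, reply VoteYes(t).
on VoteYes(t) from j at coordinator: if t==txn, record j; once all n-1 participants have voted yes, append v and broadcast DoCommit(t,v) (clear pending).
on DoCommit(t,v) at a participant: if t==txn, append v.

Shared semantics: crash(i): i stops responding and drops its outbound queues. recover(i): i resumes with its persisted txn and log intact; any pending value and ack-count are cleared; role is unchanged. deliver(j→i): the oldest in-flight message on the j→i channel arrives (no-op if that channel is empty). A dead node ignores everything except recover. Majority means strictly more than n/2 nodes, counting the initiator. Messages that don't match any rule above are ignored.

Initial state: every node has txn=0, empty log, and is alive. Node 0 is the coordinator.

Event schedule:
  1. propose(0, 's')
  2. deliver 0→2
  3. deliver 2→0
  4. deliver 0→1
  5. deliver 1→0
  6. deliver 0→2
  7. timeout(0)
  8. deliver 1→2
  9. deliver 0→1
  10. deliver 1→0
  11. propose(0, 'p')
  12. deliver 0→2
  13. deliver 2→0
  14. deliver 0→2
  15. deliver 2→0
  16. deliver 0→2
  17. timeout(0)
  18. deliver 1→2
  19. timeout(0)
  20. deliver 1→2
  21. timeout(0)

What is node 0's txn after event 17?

4

1. propose(0,'s'):  <0:coor t1 ->
2. deliver 0→2:  <2:part t1 ->
3. deliver 2→0:  nop
4. deliver 0→1:  <1:part t1 ->
5. deliver 1→0:  <0:coor t1 s>
6. deliver 0→2:  <2:part t1 s>
7. timeout(0):  <0:coor t2 s>
8. deliver 1→2:  nop
9. deliver 0→1:  <1:part t1 s>
10. deliver 1→0:  nop
11. propose(0,'p'):  <0:coor t3 s>
12. deliver 0→2:  <2:part t2 s>
13. deliver 2→0:  nop
14. deliver 0→2:  <2:part t3 s>
15. deliver 2→0:  nop
16. deliver 0→2:  nop
17. timeout(0):  <0:coor t4 s>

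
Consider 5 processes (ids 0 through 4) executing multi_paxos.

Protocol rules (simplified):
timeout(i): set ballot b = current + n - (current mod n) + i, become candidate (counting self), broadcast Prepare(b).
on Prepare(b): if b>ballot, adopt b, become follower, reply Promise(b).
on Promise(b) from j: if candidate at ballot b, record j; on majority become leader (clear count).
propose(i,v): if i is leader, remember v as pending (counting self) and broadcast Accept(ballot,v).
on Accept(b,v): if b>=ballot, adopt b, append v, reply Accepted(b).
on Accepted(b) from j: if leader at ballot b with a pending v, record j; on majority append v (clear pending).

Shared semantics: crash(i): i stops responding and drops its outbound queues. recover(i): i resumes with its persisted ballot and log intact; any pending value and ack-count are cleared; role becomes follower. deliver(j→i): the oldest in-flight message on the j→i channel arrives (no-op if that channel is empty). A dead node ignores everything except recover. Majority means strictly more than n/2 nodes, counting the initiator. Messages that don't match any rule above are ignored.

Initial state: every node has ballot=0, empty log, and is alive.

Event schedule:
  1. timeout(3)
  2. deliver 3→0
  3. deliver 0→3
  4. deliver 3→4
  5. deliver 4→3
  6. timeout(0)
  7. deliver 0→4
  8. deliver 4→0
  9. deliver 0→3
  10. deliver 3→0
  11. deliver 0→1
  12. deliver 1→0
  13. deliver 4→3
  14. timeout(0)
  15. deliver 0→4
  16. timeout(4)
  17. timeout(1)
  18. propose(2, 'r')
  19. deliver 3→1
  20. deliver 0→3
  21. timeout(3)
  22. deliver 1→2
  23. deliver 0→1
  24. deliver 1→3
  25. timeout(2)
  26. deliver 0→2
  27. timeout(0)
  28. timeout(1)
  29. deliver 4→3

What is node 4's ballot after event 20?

e1 timeout(3): 3[cand,b=8,-]
e2 deliver 3→0: 0[foll,b=8,-]
e3 deliver 0→3: ·
e4 deliver 3→4: 4[foll,b=8,-]
e5 deliver 4→3: 3[lead,b=8,-]
e6 timeout(0): 0[cand,b=10,-]
e7 deliver 0→4: 4[foll,b=10,-]
e8 deliver 4→0: ·
e9 deliver 0→3: 3[foll,b=10,-]
e10 deliver 3→0: 0[lead,b=10,-]
e11 deliver 0→1: 1[foll,b=10,-]
e12 deliver 1→0: ·
e13 deliver 4→3: ·
e14 timeout(0): 0[cand,b=15,-]
e15 deliver 0→4: 4[foll,b=15,-]
e16 timeout(4): 4[cand,b=24,-]
e17 timeout(1): 1[cand,b=16,-]
e18 propose(2,'r'): ·
e19 deliver 3→1: ·
e20 deliver 0→3: 3[foll,b=15,-]

24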